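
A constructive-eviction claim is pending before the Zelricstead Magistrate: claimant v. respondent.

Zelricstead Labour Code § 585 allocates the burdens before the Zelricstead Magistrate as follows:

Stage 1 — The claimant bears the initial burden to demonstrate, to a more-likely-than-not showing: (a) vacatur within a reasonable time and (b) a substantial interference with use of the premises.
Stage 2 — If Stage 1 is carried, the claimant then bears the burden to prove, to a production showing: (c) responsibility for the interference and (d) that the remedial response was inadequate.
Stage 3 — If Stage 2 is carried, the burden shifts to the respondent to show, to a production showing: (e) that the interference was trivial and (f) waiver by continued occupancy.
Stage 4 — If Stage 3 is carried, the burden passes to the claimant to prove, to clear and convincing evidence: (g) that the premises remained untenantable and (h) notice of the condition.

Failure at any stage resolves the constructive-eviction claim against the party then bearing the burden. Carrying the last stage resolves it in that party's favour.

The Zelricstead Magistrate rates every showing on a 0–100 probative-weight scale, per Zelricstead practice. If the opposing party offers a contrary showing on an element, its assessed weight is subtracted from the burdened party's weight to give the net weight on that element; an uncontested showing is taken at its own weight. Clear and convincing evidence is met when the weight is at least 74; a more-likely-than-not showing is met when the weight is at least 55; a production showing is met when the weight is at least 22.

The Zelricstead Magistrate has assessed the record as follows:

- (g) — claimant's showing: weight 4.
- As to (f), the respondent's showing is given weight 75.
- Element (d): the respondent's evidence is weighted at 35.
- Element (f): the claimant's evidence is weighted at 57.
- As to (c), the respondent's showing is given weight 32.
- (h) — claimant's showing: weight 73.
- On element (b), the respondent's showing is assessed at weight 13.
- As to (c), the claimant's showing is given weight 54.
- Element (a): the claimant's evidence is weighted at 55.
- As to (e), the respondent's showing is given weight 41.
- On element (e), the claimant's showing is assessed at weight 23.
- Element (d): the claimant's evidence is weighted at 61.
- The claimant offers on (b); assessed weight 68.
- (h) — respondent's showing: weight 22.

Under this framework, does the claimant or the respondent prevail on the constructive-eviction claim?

claimant

At Stage 1 the claimant must meet a more-likely-than-not showing (weight is at least 55): on (a) the weight is 55, which does reach 55, so (a) meets the standard; on (b) the weight is 68 less the opposing 13 gives net 55, which does reach 55, so (b) meets the standard.
  All elements met. The claimant retains the burden for Stage 2.
At Stage 2 the claimant must meet a production showing (weight is at least 22): on (c) the weight is 54 less the opposing 32 gives net 22, which does reach 22, so (c) meets the standard; on (d) the weight is 61 less the opposing 35 gives net 26, which does reach 22, so (d) meets the standard.
  All elements met. The burden passes to the respondent.
At Stage 3 the respondent must meet a production showing (weight is at least 22): on (e) the weight is 41 less the opposing 23 gives net 18, which does not reach 22, so (e) does not meet the standard; on (f) the weight is 75 less the opposing 57 gives net 18, which does not reach 22, so (f) does not meet the standard.
  Stage 3 not carried; the respondent fails its burden.
The analysis ends at Stage 3; the claimant prevails.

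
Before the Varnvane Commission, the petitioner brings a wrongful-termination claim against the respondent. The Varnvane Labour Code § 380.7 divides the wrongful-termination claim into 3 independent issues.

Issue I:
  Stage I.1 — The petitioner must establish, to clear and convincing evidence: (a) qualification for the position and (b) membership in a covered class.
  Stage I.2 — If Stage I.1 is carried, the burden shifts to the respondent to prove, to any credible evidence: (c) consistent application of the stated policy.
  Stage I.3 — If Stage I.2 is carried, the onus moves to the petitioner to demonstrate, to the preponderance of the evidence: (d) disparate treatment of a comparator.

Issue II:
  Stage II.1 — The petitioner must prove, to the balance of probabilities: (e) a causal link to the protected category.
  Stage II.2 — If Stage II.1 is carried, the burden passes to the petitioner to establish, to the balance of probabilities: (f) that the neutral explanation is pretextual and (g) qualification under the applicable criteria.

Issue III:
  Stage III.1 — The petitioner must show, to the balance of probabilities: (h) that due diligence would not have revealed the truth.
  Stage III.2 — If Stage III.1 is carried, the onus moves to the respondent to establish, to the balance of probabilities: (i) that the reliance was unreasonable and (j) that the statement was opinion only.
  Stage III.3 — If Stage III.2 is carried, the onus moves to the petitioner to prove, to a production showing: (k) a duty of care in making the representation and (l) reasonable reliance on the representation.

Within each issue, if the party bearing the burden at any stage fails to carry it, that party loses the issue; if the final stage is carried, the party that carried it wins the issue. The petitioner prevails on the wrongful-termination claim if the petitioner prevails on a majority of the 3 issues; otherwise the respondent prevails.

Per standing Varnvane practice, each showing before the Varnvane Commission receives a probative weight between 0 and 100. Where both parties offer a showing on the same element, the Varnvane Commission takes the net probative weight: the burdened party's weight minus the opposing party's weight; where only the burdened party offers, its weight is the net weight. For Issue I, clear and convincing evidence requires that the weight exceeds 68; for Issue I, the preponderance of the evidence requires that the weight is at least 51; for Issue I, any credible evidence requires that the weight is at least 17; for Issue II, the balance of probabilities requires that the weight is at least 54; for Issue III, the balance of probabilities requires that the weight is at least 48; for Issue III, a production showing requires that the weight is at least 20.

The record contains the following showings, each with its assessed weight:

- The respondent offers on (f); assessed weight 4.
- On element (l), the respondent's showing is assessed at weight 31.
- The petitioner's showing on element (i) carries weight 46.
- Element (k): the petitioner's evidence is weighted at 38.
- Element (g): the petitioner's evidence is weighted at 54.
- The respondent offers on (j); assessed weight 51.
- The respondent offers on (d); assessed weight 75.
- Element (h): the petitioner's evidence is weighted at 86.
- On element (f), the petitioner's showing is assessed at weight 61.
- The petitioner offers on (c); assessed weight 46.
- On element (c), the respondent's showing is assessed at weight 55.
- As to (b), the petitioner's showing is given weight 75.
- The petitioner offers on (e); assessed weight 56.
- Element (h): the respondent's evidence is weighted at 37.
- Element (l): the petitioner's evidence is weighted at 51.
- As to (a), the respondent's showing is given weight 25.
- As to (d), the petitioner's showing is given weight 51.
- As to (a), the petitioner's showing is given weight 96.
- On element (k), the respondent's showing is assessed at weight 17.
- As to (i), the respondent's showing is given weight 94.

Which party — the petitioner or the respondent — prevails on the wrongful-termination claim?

petitioner

— Issue I —
Stage I.1 — burden on petitioner; standard: clear and convincing evidence (weight exceeds 68).
    (a): 96 − 25 = 71 > 68 [met]
    (b): 75 > 68 [met]
  The petitioner carries Stage I.1; the respondent now bears the burden.
Stage I.2 — burden on respondent; standard: any credible evidence (weight is at least 17).
    (c): 55 − 46 = 9 < 17 [not met]
  Stage I.2 not carried; the respondent fails its burden.
The analysis ends at Stage I.2; the petitioner prevails on this issue.
— Issue II —
Stage II.1 (petitioner, the balance of probabilities, weight is at least 54): (e) 56 ≥ 54 — meets.
  All elements met. The petitioner retains the burden for Stage II.2.
Stage II.2 (petitioner, the balance of probabilities, weight is at least 54): (f) net 61−4=57 ≥ 54 — meets; (g) 54 ≥ 54 — meets.
  Stage II.2 carried; the final stage is satisfied.
With every stage satisfied, the petitioner prevails on this issue.
— Issue III —
Stage III.1 — burden on petitioner; standard: the balance of probabilities (weight is at least 48).
    (h): 86 − 37 = 49 ≥ 48 [met]
  Stage III.1 is satisfied; the onus moves to the respondent.
Stage III.2 — burden on respondent; standard: the balance of probabilities (weight is at least 48).
    (i): 94 − 46 = 48 ≥ 48 [met]
    (j): 51 ≥ 48 [met]
  All elements met. The burden passes to the petitioner.
Stage III.3 — burden on petitioner; standard: a production showing (weight is at least 20).
    (k): 38 − 17 = 21 ≥ 20 [met]
    (l): 51 − 31 = 20 ≥ 20 [met]
  All elements met at the final stage.
Every stage carried; the petitioner prevails on this issue.
Per-issue: Issue I → petitioner; Issue II → petitioner; Issue III → petitioner. The petitioner must prevail on a majority of issues; overall, the petitioner prevails.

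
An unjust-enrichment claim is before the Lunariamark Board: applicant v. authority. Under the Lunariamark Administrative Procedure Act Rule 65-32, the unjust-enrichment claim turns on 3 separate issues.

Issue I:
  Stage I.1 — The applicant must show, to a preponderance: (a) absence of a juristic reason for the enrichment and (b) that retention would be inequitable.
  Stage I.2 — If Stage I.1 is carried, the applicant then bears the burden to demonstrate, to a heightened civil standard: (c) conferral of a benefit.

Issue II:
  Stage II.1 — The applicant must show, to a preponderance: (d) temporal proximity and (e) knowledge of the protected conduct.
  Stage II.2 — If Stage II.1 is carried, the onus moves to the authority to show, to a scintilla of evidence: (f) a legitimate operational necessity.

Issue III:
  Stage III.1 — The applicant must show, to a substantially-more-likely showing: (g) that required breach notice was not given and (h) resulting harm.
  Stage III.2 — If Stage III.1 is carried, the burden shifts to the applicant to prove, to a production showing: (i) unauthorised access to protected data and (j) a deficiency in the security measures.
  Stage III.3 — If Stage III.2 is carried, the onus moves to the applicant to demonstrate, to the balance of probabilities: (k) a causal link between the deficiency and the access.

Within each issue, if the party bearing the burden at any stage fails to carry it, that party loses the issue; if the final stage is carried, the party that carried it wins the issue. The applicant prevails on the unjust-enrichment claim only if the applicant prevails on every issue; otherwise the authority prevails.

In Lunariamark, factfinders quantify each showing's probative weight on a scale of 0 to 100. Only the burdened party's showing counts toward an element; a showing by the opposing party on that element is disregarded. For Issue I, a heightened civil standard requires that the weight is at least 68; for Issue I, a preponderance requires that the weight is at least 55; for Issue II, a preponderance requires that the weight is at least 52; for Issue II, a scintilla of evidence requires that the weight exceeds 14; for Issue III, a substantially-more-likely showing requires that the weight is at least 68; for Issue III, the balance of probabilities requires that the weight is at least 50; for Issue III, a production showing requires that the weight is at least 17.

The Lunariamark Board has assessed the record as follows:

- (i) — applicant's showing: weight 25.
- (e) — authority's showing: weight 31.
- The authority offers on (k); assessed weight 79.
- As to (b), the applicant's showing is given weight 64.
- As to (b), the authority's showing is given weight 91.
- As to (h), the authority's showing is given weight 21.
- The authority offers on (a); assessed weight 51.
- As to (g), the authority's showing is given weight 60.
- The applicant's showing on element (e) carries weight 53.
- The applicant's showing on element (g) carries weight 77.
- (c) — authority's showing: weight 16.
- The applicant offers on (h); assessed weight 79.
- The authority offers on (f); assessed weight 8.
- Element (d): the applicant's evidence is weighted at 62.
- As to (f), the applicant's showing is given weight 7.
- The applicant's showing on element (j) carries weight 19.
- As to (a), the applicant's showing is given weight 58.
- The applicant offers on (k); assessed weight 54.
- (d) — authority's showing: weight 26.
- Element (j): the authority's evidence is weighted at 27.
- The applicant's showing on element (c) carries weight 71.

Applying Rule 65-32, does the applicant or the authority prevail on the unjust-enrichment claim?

applicant

— Issue I —
Stage I.1 (applicant, a preponderance, weight is at least 55): (a) 58 (authority's 51 disregarded) ≥ 55 — meets; (b) 64 (authority's 91 disregarded) ≥ 55 — meets.
  Stage I.1 is satisfied; the applicant continues to bear the burden.
Stage I.2 (applicant, a heightened civil standard, weight is at least 68): (c) 71 (authority's 16 disregarded) ≥ 68 — meets.
  All elements met at the final stage.
All stages carried — the applicant prevails on this issue.
— Issue II —
Stage II.1 (applicant, a preponderance, weight is at least 52): (d) 62 (authority's 26 disregarded) ≥ 52 — meets; (e) 53 (authority's 31 disregarded) ≥ 52 — meets.
  Stage II.1 carried; the burden shifts to the authority.
Stage II.2 (authority, a scintilla of evidence, weight exceeds 14): (f) 8 (applicant's 7 disregarded) ≤ 14 — fails.
  Not every element is met, so the authority fails to carry Stage II.2.
So the applicant prevails on this issue.
— Issue III —
Stage III.1 — burden on applicant; standard: a substantially-more-likely showing (weight is at least 68).
    (g): 77 (authority's 60 disregarded) ≥ 68 [met]
    (h): 79 (authority's 21 disregarded) ≥ 68 [met]
  Stage III.1 carried; the burden remains with the applicant.
Stage III.2 — burden on applicant; standard: a production showing (weight is at least 17).
    (i): 25 ≥ 17 [met]
    (j): 19 (authority's 27 disregarded) ≥ 17 [met]
  Stage III.2 carried; the burden remains with the applicant.
Stage III.3 — burden on applicant; standard: the balance of probabilities (weight is at least 50).
    (k): 54 (authority's 79 disregarded) ≥ 50 [met]
  All elements met at the final stage.
All stages carried — the applicant prevails on this issue.
Per-issue: Issue I → applicant; Issue II → applicant; Issue III → applicant. The applicant must prevail on every issue; overall, the applicant prevails.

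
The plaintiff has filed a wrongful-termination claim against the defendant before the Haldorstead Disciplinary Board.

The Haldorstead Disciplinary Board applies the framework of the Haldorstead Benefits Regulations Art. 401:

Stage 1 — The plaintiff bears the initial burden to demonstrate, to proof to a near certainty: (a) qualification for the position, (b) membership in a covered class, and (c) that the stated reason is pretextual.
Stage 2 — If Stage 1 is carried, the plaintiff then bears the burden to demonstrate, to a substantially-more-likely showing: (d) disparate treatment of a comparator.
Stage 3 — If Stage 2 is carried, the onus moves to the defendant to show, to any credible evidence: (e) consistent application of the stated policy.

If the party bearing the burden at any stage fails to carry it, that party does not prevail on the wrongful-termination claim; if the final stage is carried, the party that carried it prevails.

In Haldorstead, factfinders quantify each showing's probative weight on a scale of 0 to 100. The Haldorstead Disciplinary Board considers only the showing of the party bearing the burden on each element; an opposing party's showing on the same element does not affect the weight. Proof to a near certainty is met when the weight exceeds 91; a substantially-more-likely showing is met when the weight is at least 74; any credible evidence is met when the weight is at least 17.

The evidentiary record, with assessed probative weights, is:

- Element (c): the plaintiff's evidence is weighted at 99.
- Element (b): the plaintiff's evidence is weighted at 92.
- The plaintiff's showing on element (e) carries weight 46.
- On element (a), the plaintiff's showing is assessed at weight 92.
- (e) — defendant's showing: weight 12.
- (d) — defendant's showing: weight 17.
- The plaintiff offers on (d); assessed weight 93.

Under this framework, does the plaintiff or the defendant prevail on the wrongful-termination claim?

plaintiff

Stage 1 — burden on plaintiff; standard: proof to a near certainty (weight exceeds 91).
    (a): 92 > 91 [met]
    (b): 92 > 91 [met]
    (c): 99 > 91 [met]
  Stage 1 carried; the burden remains with the plaintiff.
Stage 2 — burden on plaintiff; standard: a substantially-more-likely showing (weight is at least 74).
    (d): 93 (defendant's 17 disregarded) ≥ 74 [met]
  Stage 2 carried; the burden shifts to the defendant.
Stage 3 — burden on defendant; standard: any credible evidence (weight is at least 17).
    (e): 12 (plaintiff's 46 disregarded) < 17 [not met]
  Not every element is met, so the defendant fails to carry Stage 3.
The plaintiff prevails.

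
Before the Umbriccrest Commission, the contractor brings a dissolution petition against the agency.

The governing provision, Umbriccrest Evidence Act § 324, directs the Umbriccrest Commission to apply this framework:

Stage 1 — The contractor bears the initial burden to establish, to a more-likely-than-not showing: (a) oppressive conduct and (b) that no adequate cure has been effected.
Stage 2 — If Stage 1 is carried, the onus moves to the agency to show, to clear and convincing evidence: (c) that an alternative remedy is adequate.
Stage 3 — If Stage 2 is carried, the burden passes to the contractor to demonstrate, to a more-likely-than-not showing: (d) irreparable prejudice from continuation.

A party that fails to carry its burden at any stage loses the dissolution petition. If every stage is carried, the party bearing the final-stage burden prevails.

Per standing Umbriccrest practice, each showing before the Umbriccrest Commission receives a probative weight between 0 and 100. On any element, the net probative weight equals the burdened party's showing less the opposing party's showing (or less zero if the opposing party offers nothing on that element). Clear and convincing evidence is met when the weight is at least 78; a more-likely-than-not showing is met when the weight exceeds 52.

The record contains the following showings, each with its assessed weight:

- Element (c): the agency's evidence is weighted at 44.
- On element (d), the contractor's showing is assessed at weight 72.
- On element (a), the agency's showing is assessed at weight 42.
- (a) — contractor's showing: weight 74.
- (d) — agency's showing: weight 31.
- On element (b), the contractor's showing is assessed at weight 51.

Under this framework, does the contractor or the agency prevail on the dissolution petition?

Stage 1 (contractor, a more-likely-than-not showing, weight exceeds 52): (a) net 74−42=32 ≤ 52 — fails; (b) 51 ≤ 52 — fails.
  The contractor does not carry Stage 1.
The agency prevails.

agency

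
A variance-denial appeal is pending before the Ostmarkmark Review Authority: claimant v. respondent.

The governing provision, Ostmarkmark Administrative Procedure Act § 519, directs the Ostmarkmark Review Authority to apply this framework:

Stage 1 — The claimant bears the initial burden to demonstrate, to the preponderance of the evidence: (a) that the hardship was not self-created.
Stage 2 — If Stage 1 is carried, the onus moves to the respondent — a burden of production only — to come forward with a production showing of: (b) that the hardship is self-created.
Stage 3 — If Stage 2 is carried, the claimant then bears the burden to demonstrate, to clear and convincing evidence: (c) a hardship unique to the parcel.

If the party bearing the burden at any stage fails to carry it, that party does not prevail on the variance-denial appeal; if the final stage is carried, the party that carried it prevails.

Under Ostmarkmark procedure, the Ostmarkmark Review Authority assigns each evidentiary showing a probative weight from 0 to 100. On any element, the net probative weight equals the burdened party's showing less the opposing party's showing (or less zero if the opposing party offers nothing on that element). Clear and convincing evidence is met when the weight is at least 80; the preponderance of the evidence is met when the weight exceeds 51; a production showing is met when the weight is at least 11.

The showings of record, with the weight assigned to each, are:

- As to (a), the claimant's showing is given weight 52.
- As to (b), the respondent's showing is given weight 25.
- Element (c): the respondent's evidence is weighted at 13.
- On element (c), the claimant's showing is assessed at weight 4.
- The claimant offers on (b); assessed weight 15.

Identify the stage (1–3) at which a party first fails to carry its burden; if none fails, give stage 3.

Stage 1 (claimant, the preponderance of the evidence, weight exceeds 51): (a) 52 > 51 — meets.
  Stage 1 carried; the burden shifts to the respondent.
Stage 2 (respondent, a production showing, weight is at least 11): (b) net 25−15=10 < 11 — fails.
  The respondent does not carry Stage 2.
The claimant prevails.

stage 2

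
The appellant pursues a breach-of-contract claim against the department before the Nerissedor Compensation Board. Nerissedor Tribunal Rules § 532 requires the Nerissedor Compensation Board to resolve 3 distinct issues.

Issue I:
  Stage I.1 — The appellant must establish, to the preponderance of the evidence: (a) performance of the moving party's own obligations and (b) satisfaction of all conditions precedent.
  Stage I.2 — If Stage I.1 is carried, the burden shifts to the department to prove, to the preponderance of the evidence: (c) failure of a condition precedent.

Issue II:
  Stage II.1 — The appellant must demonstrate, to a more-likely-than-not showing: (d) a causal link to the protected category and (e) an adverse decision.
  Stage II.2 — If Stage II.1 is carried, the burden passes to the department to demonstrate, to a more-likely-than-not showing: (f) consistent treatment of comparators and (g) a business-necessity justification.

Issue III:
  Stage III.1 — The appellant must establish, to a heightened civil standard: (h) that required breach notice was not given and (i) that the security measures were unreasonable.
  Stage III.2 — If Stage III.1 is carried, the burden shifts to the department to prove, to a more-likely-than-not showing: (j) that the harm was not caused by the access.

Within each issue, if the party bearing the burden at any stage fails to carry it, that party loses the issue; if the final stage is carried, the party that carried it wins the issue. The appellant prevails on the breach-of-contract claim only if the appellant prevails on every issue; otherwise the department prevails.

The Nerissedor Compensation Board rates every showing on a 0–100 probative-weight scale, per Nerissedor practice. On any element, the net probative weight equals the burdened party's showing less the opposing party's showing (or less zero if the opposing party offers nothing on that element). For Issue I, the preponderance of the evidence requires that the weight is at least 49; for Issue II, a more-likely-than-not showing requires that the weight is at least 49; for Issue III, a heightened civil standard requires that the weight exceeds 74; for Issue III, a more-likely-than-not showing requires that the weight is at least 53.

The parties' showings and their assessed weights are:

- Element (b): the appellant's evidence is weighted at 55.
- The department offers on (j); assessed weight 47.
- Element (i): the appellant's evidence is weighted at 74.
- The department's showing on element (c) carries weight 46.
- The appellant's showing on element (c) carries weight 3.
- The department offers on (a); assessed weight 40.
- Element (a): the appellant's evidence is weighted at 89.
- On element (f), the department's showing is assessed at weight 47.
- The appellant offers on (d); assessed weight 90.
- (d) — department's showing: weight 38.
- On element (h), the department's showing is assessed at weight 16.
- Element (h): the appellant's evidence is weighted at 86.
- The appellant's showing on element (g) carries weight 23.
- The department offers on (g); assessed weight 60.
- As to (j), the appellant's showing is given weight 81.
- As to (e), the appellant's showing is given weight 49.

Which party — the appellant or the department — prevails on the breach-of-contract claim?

department

— Issue I —
At Stage I.1 the appellant must meet the preponderance of the evidence (weight is at least 49): on (a) the weight is 89 less the opposing 40 gives net 49, which does reach 49, so (a) meets the standard; on (b) the weight is 55, ≥ 49, so (b) meets the standard.
  Stage I.1 is satisfied; the onus moves to the department.
At Stage I.2 the department must meet the preponderance of the evidence (weight is at least 49): on (c) the weight is 46 less the opposing 3 gives net 43, which does not reach 49, so (c) does not meet the standard.
  The department does not carry Stage I.2.
So the appellant prevails on this issue.
— Issue II —
At Stage II.1 the appellant must meet a more-likely-than-not showing (weight is at least 49): on (d) the weight is 90 less the opposing 38 gives net 52, which does reach 49, so (d) meets the standard; on (e) the weight is 49, which does reach 49, so (e) meets the standard.
  Stage II.1 is satisfied; the onus moves to the department.
At Stage II.2 the department must meet a more-likely-than-not showing (weight is at least 49): on (f) the weight is 47, which does not reach 49, so (f) does not meet the standard; on (g) the weight is 60 less the opposing 23 gives net 37, < 49, so (g) does not meet the standard.
  The department does not carry Stage II.2.
The analysis ends at Stage II.2; the appellant prevails on this issue.
— Issue III —
Stage III.1 (appellant, a heightened civil standard, weight exceeds 74): (h) net 86−16=70 ≤ 74 — fails; (i) 74 ≤ 74 — fails.
  The appellant does not carry Stage III.1.
The department prevails on this issue.
Per-issue: Issue I → appellant; Issue II → appellant; Issue III → department. The appellant must prevail on every issue; overall, the department prevails.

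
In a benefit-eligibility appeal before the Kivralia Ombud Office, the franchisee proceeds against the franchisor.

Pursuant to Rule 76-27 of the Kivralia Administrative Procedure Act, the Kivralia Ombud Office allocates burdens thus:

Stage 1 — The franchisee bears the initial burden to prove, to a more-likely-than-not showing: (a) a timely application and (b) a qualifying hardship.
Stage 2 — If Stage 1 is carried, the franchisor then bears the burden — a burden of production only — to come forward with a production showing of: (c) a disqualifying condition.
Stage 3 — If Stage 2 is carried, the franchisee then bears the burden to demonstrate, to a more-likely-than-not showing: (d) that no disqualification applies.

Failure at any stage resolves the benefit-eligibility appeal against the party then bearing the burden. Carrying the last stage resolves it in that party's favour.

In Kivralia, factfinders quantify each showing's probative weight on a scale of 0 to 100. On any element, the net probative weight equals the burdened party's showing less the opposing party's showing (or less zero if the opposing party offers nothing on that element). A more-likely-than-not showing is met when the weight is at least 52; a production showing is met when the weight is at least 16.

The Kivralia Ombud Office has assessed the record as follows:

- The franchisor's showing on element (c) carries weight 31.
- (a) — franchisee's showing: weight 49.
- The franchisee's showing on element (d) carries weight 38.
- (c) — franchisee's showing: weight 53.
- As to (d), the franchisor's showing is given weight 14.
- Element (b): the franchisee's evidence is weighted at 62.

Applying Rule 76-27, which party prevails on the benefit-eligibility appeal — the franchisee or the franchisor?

Stage 1 — burden on franchisee; standard: a more-likely-than-not showing (weight is at least 52).
    (a): 49 < 52 [not met]
    (b): 62 ≥ 52 [met]
  Not every element is met, so the franchisee fails to carry Stage 1.
The franchisor prevails.

franchisor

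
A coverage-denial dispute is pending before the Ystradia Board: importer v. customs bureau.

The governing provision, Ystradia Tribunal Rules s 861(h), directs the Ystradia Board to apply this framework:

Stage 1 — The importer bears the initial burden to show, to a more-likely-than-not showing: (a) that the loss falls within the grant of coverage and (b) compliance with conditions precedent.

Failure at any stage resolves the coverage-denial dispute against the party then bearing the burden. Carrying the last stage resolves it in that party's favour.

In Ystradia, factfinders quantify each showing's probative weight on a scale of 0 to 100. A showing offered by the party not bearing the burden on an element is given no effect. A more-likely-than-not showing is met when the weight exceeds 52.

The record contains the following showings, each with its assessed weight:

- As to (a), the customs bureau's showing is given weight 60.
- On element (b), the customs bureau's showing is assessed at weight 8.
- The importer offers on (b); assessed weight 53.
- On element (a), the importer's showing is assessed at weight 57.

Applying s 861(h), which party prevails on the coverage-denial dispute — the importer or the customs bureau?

At Stage 1 the importer must meet a more-likely-than-not showing (weight exceeds 52): on (a) the weight is 57 (the customs bureau's 60 is given no effect), > 52, so (a) meets the standard; on (b) the weight is 53 (the customs bureau's 8 is given no effect), which does exceed 52, so (b) meets the standard.
  The importer carries the last stage.
All stages carried — the importer prevails.

importer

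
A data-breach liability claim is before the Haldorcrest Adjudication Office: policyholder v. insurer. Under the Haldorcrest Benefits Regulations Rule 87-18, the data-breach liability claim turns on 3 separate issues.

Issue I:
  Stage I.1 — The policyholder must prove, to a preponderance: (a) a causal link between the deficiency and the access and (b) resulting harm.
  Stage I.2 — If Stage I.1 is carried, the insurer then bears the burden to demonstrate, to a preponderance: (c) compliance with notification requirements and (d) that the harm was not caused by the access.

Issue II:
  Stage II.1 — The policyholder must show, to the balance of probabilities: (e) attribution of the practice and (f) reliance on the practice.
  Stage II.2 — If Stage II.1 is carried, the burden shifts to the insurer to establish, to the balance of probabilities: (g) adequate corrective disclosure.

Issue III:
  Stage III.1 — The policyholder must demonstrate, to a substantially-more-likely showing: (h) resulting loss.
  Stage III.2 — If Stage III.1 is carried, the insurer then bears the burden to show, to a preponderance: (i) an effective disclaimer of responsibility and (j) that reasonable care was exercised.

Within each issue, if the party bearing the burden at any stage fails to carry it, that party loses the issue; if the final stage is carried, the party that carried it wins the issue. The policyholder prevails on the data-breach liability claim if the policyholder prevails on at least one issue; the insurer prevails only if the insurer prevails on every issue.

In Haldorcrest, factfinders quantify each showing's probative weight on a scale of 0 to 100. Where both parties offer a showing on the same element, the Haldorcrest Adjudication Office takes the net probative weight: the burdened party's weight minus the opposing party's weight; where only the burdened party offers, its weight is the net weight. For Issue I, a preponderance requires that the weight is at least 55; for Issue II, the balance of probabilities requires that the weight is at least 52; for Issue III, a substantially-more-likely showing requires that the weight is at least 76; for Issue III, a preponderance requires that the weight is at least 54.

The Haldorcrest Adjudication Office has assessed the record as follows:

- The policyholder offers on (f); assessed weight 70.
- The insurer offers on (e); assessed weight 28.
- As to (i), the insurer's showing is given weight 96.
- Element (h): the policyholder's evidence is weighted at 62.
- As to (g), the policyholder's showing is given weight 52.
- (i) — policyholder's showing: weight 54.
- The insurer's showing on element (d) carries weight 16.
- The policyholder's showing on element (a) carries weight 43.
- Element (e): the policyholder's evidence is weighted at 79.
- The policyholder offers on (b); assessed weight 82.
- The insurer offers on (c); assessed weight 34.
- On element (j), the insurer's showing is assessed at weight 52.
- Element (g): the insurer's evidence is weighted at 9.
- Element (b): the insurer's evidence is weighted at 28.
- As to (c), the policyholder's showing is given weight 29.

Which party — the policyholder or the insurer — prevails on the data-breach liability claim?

insurer

— Issue I —
At Stage I.1 the policyholder must meet a preponderance (weight is at least 55): on (a) the weight is 43, which does not reach 55, so (a) does not meet the standard; on (b) the weight is 82 less the opposing 28 gives net 54, < 55, so (b) does not meet the standard.
  The policyholder does not carry Stage I.1.
So the insurer prevails on this issue.
— Issue II —
Stage II.1 (policyholder, the balance of probabilities, weight is at least 52): (e) net 79−28=51 < 52 — fails; (f) 70 ≥ 52 — meets.
  The policyholder does not carry Stage II.1.
So the insurer prevails on this issue.
— Issue III —
Stage III.1 (policyholder, a substantially-more-likely showing, weight is at least 76): (h) 62 < 76 — fails.
  The policyholder does not carry Stage III.1.
So the insurer prevails on this issue.
Per-issue: Issue I → insurer; Issue II → insurer; Issue III → insurer. The policyholder must prevail on at least one issue; overall, the insurer prevails.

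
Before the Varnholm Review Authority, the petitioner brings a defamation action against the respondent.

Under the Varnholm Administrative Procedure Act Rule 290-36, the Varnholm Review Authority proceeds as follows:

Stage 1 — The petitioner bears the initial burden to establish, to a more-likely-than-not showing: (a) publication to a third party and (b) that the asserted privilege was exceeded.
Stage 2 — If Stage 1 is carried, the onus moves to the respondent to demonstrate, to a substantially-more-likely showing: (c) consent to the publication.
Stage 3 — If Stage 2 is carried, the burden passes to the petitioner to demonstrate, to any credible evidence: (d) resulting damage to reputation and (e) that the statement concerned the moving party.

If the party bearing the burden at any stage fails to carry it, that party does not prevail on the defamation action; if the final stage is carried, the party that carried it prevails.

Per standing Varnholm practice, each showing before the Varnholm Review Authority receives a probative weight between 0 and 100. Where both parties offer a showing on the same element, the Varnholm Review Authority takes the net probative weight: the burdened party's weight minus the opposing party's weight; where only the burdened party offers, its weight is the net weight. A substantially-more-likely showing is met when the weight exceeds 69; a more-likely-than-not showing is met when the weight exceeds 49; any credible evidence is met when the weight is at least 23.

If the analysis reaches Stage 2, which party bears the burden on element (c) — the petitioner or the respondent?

respondent

Stage 2's rule assigns the burden to the respondent (to a substantially-more-likely showing).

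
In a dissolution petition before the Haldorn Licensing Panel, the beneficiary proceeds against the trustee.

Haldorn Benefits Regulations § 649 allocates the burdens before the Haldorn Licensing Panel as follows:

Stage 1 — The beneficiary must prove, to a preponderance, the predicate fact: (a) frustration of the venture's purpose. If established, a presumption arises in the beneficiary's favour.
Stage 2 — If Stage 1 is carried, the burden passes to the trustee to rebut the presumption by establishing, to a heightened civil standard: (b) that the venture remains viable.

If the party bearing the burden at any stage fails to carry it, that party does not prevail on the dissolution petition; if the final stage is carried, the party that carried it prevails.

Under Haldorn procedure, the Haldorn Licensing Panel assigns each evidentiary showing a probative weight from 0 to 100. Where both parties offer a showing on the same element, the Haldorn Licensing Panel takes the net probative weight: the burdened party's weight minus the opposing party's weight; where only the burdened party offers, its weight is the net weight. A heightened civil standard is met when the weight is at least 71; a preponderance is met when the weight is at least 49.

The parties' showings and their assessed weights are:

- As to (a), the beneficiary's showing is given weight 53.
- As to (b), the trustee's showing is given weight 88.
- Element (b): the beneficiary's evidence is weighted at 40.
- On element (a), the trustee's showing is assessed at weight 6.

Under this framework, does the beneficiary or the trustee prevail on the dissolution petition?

trustee

Stage 1 (beneficiary, a preponderance, weight is at least 49): (a) net 53−6=47 < 49 — fails.
  Not every element is met, so the beneficiary fails to carry Stage 1.
The trustee prevails.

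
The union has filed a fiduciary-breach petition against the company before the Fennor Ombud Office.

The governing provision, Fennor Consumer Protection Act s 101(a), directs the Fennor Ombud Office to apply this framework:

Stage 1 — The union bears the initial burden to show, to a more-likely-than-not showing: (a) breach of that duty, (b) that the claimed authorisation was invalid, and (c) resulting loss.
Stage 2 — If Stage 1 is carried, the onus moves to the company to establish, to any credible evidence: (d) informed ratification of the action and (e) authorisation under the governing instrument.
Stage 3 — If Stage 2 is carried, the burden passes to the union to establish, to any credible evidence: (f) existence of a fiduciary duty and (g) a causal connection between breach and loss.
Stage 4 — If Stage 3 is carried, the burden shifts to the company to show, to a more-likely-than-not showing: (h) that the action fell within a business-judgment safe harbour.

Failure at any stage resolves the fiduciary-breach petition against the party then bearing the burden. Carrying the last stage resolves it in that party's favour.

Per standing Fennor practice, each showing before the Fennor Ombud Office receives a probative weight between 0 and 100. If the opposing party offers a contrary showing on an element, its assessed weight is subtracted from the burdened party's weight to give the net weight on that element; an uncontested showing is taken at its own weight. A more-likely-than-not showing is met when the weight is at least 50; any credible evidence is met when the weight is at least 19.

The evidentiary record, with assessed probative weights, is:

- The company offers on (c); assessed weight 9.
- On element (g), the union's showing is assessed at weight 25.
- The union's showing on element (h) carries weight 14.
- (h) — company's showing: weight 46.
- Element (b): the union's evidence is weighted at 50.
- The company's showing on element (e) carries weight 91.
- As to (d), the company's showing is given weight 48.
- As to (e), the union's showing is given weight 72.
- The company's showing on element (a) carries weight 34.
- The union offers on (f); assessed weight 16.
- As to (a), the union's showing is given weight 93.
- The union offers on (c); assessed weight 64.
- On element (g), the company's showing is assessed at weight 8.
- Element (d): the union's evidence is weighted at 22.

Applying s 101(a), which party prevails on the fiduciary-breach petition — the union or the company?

Stage 1 (union, a more-likely-than-not showing, weight is at least 50): (a) net 93−34=59 ≥ 50 — meets; (b) 50 ≥ 50 — meets; (c) net 64−9=55 ≥ 50 — meets.
  All elements met. The burden passes to the company.
Stage 2 (company, any credible evidence, weight is at least 19): (d) net 48−22=26 ≥ 19 — meets; (e) net 91−72=19 ≥ 19 — meets.
  The company carries Stage 2; the union now bears the burden.
Stage 3 (union, any credible evidence, weight is at least 19): (f) 16 < 19 — fails; (g) net 25−8=17 < 19 — fails.
  Not every element is met, so the union fails to carry Stage 3.
So the company prevails.

company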